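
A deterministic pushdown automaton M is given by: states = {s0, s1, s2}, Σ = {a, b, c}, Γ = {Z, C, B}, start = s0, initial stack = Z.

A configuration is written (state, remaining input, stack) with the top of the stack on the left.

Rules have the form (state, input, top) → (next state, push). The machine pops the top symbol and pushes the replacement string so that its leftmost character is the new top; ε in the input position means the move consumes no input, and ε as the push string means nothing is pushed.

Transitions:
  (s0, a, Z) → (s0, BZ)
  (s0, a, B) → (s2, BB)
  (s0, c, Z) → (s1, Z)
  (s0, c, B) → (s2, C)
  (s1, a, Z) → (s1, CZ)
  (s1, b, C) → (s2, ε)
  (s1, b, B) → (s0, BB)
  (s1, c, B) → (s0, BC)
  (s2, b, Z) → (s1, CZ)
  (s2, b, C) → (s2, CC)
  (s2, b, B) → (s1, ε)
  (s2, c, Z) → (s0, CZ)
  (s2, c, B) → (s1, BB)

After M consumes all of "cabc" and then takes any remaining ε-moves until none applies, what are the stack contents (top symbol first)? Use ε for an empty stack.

(s0, cabc, Z) ⊢ (s1, abc, Z) ⊢ (s1, bc, CZ) ⊢ (s2, c, Z) ⊢ (s0, ε, CZ)
All input consumed in state s0 with stack CZ.

CZ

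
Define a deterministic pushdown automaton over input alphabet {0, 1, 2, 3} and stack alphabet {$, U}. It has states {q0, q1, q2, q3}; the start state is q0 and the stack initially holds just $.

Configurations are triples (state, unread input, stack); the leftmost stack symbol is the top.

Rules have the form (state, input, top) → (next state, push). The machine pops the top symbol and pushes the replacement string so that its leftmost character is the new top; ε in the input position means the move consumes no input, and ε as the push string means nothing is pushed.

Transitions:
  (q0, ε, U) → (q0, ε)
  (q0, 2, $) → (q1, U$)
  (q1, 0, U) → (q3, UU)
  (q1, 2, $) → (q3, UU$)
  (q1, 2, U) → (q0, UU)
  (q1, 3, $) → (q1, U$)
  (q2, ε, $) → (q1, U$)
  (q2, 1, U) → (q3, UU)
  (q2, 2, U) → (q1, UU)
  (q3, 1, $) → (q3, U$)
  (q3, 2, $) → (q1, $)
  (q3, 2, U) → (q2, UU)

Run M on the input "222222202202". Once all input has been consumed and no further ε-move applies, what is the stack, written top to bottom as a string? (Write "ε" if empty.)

(q0, 222222202202, $)
  read 2, top $: go to q1, push U$ → (q1, 22222202202, U$)
  read 2, top U: go to q0, push UU → (q0, 2222202202, UU$)
  ε-move, top U: go to q0, push ε → (q0, 2222202202, U$)
  ε-move, top U: go to q0, push ε → (q0, 2222202202, $)
  read 2, top $: go to q1, push U$ → (q1, 222202202, U$)
  read 2, top U: go to q0, push UU → (q0, 22202202, UU$)
  ε-move, top U: go to q0, push ε → (q0, 22202202, U$)
  ε-move, top U: go to q0, push ε → (q0, 22202202, $)
  read 2, top $: go to q1, push U$ → (q1, 2202202, U$)
  read 2, top U: go to q0, push UU → (q0, 202202, UU$)
  ε-move, top U: go to q0, push ε → (q0, 202202, U$)
  ε-move, top U: go to q0, push ε → (q0, 202202, $)
  read 2, top $: go to q1, push U$ → (q1, 02202, U$)
  read 0, top U: go to q3, push UU → (q3, 2202, UU$)
  read 2, top U: go to q2, push UU → (q2, 202, UUU$)
  read 2, top U: go to q1, push UU → (q1, 02, UUUU$)
  read 0, top U: go to q3, push UU → (q3, 2, UUUUU$)
  read 2, top U: go to q2, push UU → (q2, ε, UUUUUU$)
All input consumed in state q2 with stack UUUUUU$.

UUUUUU$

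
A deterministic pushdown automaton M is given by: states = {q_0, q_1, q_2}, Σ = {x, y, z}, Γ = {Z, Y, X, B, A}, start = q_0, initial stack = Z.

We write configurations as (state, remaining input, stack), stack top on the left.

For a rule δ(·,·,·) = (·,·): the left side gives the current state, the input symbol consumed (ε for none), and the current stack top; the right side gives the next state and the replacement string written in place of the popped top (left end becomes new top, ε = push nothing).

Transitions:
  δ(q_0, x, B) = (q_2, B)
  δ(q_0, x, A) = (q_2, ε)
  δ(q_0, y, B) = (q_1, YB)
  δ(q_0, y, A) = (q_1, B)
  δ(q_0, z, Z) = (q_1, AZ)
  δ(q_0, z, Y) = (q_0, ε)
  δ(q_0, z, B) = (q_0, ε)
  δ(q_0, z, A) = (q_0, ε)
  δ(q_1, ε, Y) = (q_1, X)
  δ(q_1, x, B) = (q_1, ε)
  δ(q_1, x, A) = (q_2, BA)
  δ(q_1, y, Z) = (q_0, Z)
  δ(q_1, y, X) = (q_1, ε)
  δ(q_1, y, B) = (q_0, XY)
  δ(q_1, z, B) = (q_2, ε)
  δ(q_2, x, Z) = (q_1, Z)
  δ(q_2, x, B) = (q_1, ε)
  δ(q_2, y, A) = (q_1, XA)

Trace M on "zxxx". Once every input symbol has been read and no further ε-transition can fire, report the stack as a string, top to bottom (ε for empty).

BAZ

(q_0, zxxx, Z) ⊢ (q_1, xxx, AZ) ⊢ (q_2, xx, BAZ) ⊢ (q_1, x, AZ) ⊢ (q_2, ε, BAZ)
All input consumed in state q_2 with stack BAZ.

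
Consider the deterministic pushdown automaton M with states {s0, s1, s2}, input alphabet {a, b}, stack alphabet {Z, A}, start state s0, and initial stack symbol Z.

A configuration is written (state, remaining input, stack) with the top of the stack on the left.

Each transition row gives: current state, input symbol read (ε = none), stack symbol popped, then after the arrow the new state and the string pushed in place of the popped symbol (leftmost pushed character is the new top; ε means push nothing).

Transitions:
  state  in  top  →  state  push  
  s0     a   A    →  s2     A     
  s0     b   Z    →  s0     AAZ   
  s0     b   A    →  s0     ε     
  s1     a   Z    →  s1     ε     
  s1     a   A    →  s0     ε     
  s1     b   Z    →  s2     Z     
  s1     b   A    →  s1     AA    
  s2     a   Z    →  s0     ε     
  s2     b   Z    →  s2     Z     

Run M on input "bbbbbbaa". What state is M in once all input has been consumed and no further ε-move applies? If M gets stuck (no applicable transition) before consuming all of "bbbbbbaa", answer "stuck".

stuck

(s0, bbbbbbaa, Z) ⊢ (s0, bbbbbaa, AAZ) ⊢ (s0, bbbbaa, AZ) ⊢ (s0, bbbaa, Z) ⊢ (s0, bbaa, AAZ) ⊢ (s0, baa, AZ) ⊢ (s0, aa, Z)
No transition for (s0, a, top Z); M blocks with input aa remaining.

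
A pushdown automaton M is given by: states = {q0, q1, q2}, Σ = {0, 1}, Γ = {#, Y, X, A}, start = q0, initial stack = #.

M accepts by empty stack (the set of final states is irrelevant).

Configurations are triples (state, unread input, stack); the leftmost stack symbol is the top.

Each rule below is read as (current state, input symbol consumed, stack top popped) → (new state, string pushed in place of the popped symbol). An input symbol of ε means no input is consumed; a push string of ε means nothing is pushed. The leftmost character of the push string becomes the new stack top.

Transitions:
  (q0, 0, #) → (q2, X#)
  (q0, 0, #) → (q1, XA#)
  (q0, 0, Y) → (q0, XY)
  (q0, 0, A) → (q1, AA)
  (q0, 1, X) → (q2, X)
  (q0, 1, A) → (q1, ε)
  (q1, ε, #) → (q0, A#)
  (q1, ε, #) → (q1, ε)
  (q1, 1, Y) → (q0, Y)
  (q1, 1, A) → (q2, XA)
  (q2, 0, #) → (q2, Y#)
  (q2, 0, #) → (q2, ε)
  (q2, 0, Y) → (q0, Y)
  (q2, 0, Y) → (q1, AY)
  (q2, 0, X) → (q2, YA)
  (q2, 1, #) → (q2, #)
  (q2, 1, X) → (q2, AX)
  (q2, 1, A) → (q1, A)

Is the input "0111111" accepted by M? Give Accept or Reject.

No computation consumes all input and empties the stack.

Reject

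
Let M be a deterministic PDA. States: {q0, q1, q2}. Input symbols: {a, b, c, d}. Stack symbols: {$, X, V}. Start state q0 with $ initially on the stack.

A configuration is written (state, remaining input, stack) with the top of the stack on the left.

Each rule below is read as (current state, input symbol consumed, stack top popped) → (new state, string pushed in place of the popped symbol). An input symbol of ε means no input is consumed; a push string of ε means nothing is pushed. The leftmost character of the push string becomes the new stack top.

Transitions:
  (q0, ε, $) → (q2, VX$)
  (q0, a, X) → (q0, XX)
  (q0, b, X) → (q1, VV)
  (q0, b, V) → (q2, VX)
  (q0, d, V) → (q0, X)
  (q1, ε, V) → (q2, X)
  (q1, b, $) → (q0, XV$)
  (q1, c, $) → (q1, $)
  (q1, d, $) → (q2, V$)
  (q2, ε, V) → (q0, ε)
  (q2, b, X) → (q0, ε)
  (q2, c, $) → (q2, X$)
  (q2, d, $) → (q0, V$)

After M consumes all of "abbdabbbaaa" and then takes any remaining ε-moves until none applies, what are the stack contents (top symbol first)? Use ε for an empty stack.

XXXXXX$

(q0, abbdabbbaaa, $)
  ε-move, top $: go to q2, push VX$ → (q2, abbdabbbaaa, VX$)
  ε-move, top V: go to q0, push ε → (q0, abbdabbbaaa, X$)
  read a, top X: go to q0, push XX → (q0, bbdabbbaaa, XX$)
  read b, top X: go to q1, push VV → (q1, bdabbbaaa, VVX$)
  ε-move, top V: go to q2, push X → (q2, bdabbbaaa, XVX$)
  read b, top X: go to q0, push ε → (q0, dabbbaaa, VX$)
  read d, top V: go to q0, push X → (q0, abbbaaa, XX$)
  read a, top X: go to q0, push XX → (q0, bbbaaa, XXX$)
  read b, top X: go to q1, push VV → (q1, bbaaa, VVXX$)
  ε-move, top V: go to q2, push X → (q2, bbaaa, XVXX$)
  read b, top X: go to q0, push ε → (q0, baaa, VXX$)
  read b, top V: go to q2, push VX → (q2, aaa, VXXX$)
  ε-move, top V: go to q0, push ε → (q0, aaa, XXX$)
  read a, top X: go to q0, push XX → (q0, aa, XXXX$)
  read a, top X: go to q0, push XX → (q0, a, XXXXX$)
  read a, top X: go to q0, push XX → (q0, ε, XXXXXX$)
All input consumed in state q0 with stack XXXXXX$.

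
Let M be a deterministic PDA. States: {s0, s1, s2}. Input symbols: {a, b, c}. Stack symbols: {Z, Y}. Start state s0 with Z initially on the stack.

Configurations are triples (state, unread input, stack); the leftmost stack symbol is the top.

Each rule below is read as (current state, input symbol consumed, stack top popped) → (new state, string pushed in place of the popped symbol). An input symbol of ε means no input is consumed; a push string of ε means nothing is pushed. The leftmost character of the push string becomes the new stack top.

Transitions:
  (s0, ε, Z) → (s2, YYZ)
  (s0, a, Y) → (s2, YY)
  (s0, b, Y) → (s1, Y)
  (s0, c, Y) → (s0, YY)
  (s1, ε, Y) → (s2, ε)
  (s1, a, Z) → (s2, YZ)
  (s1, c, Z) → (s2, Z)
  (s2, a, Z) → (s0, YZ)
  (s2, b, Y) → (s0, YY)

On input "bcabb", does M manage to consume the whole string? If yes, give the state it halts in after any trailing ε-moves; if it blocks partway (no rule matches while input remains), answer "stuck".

s2

(s0, bcabb, Z) ⊢ (s2, bcabb, YYZ) ⊢ (s0, cabb, YYYZ) ⊢ (s0, abb, YYYYZ) ⊢ (s2, bb, YYYYYZ) ⊢ (s0, b, YYYYYYZ) ⊢ (s1, ε, YYYYYYZ) ⊢ (s2, ε, YYYYYZ)
All input consumed; M is in state s2.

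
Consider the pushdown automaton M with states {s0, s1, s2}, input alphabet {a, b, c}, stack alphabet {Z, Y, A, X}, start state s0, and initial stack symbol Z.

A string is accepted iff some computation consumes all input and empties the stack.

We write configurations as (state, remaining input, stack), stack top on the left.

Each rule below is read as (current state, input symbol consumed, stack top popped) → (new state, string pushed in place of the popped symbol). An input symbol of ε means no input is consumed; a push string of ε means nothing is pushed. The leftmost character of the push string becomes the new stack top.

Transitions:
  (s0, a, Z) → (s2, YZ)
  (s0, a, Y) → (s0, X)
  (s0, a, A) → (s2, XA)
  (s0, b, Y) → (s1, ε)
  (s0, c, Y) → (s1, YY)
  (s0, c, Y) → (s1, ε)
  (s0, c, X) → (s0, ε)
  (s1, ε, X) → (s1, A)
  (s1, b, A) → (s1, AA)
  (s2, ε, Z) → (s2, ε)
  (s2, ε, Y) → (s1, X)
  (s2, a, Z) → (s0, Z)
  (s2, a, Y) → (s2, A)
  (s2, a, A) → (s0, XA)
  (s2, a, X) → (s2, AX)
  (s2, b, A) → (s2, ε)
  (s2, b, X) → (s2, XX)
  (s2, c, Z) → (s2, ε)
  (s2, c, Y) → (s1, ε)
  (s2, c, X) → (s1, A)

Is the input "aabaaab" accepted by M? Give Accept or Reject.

Accept

One accepting computation: (s0, aabaaab, Z) ⊢ (s2, abaaab, YZ) ⊢ (s2, baaab, AZ) ⊢ (s2, aaab, Z) ⊢ (s0, aab, Z) ⊢ (s2, ab, YZ) ⊢ (s2, b, AZ) ⊢ (s2, ε, Z) ⊢ (s2, ε, ε)
All input consumed and the stack is empty.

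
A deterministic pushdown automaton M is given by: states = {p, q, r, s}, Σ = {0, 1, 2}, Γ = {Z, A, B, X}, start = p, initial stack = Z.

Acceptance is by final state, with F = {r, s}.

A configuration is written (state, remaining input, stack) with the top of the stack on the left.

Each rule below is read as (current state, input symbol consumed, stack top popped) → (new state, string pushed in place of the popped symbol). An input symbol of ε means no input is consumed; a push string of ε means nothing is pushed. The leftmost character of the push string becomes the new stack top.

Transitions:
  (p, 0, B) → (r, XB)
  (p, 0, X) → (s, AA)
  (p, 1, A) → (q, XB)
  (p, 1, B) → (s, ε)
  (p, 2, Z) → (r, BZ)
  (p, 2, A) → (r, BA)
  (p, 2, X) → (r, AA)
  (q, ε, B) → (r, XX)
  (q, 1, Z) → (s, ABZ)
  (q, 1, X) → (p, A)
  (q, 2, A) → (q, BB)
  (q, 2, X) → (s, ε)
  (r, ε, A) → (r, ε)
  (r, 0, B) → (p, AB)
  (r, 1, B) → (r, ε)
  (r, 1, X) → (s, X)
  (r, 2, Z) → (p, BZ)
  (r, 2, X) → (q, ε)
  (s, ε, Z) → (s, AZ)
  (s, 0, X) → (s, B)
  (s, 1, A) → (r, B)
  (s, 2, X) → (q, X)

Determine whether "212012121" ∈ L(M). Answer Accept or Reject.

(p, 212012121, Z) ⊢ (r, 12012121, BZ) ⊢ (r, 2012121, Z) ⊢ (p, 012121, BZ) ⊢ (r, 12121, XBZ) ⊢ (s, 2121, XBZ) ⊢ (q, 121, XBZ) ⊢ (p, 21, ABZ) ⊢ (r, 1, BABZ) ⊢ (r, ε, ABZ)
All input consumed; state r ∈ F.

Accept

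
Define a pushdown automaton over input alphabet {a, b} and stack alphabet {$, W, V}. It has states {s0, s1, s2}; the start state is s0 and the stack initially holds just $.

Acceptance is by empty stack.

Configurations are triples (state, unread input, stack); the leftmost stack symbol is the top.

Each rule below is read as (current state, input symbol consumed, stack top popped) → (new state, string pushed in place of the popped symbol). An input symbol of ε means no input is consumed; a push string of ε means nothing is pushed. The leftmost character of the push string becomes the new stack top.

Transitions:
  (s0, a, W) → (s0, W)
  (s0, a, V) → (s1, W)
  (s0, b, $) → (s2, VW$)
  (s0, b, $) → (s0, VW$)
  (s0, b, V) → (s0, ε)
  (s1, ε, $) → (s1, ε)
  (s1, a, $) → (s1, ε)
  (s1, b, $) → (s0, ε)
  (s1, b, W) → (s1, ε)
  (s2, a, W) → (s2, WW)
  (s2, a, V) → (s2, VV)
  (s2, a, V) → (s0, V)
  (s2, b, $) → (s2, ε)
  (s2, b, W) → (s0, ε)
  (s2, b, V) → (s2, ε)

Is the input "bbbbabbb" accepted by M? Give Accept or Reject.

Accept

One accepting computation: (s0, bbbbabbb, $) ⊢ (s2, bbbabbb, VW$) ⊢ (s2, bbabbb, W$) ⊢ (s0, babbb, $) ⊢ (s0, abbb, VW$) ⊢ (s1, bbb, WW$) ⊢ (s1, bb, W$) ⊢ (s1, b, $) ⊢ (s0, ε, ε)
All input consumed and the stack is empty.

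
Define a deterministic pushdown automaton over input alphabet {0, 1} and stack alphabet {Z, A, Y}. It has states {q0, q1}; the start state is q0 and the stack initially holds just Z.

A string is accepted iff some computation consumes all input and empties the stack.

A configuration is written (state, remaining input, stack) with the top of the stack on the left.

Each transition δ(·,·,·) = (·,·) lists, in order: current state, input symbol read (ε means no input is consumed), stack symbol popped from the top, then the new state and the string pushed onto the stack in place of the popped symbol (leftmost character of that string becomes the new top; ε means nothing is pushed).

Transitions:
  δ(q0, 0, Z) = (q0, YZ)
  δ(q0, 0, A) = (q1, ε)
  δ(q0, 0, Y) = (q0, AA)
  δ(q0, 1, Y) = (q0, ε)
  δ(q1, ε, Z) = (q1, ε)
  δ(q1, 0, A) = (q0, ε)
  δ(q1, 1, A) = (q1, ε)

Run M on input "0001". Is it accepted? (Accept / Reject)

(q0, 0001, Z)
  read 0, top Z: go to q0, push YZ → (q0, 001, YZ)
  read 0, top Y: go to q0, push AA → (q0, 01, AAZ)
  read 0, top A: go to q1, push ε → (q1, 1, AZ)
  read 1, top A: go to q1, push ε → (q1, ε, Z)
  ε-move, top Z: go to q1, push ε → (q1, ε, ε)
All input consumed and the stack is empty.

Accept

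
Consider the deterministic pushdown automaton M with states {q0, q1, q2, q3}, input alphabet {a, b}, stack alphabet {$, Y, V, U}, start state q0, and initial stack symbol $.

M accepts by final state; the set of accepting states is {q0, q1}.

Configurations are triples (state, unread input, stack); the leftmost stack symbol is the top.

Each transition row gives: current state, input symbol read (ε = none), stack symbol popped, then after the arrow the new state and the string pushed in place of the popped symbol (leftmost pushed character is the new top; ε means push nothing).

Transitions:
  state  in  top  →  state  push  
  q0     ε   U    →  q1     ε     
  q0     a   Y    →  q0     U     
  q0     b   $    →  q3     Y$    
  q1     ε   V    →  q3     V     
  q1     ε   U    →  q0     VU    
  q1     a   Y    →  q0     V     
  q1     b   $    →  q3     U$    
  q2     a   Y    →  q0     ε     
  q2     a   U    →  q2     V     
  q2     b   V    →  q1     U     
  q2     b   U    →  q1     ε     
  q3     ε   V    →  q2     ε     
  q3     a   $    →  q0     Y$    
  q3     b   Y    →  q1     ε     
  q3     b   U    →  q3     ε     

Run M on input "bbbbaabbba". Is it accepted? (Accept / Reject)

Reject

(q0, bbbbaabbba, $)
  read b, top $: go to q3, push Y$ → (q3, bbbaabbba, Y$)
  read b, top Y: go to q1, push ε → (q1, bbaabbba, $)
  read b, top $: go to q3, push U$ → (q3, baabbba, U$)
  read b, top U: go to q3, push ε → (q3, aabbba, $)
  read a, top $: go to q0, push Y$ → (q0, abbba, Y$)
  read a, top Y: go to q0, push U → (q0, bbba, U$)
  ε-move, top U: go to q1, push ε → (q1, bbba, $)
  read b, top $: go to q3, push U$ → (q3, bba, U$)
  read b, top U: go to q3, push ε → (q3, ba, $)
No transition applies at (q3, ba, $); input not fully consumed.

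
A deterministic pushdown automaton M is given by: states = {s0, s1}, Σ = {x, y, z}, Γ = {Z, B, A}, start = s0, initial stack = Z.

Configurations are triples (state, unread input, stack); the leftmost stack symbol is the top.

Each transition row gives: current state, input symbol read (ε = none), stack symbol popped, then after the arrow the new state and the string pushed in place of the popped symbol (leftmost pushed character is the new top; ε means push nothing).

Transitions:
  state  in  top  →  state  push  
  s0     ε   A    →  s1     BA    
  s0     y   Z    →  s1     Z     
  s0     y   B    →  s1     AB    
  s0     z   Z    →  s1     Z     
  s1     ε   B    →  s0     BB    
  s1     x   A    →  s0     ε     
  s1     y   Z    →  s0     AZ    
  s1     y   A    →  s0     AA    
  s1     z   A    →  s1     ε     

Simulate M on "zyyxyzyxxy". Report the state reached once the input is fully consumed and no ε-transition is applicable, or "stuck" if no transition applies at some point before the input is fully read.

(s0, zyyxyzyxxy, Z)
  read z, top Z: go to s1, push Z → (s1, yyxyzyxxy, Z)
  read y, top Z: go to s0, push AZ → (s0, yxyzyxxy, AZ)
  ε-move, top A: go to s1, push BA → (s1, yxyzyxxy, BAZ)
  ε-move, top B: go to s0, push BB → (s0, yxyzyxxy, BBAZ)
  read y, top B: go to s1, push AB → (s1, xyzyxxy, ABBAZ)
  read x, top A: go to s0, push ε → (s0, yzyxxy, BBAZ)
  read y, top B: go to s1, push AB → (s1, zyxxy, ABBAZ)
  read z, top A: go to s1, push ε → (s1, yxxy, BBAZ)
  ε-move, top B: go to s0, push BB → (s0, yxxy, BBBAZ)
  read y, top B: go to s1, push AB → (s1, xxy, ABBBAZ)
  read x, top A: go to s0, push ε → (s0, xy, BBBAZ)
No transition for (s0, x, top B); M blocks with input xy remaining.

stuck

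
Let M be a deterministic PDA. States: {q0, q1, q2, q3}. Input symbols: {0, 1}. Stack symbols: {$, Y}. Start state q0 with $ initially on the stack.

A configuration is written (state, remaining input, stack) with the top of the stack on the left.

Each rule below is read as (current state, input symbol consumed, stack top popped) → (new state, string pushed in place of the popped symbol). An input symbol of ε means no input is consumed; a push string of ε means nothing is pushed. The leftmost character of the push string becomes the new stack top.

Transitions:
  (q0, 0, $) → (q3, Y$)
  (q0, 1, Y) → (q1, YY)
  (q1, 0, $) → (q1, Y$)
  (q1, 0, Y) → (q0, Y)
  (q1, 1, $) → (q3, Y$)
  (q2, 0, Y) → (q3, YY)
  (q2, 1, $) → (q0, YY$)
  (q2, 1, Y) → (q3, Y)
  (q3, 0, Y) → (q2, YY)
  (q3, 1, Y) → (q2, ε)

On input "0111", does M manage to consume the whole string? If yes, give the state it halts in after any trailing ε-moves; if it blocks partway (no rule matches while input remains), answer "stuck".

(q0, 0111, $) ⊢ (q3, 111, Y$) ⊢ (q2, 11, $) ⊢ (q0, 1, YY$) ⊢ (q1, ε, YYY$)
All input consumed; M is in state q1.

q1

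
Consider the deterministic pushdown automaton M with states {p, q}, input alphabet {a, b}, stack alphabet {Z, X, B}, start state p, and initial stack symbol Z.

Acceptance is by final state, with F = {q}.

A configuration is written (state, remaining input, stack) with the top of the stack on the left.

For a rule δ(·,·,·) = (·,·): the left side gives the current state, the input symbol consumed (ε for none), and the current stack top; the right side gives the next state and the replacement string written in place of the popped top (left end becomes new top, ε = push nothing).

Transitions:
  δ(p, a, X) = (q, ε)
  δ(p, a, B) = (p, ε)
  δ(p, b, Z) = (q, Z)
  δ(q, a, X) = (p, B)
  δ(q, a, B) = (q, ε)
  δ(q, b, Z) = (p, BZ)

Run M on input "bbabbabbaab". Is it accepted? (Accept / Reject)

Reject

(p, bbabbabbaab, Z)
  read b, top Z: go to q, push Z → (q, babbabbaab, Z)
  read b, top Z: go to p, push BZ → (p, abbabbaab, BZ)
  read a, top B: go to p, push ε → (p, bbabbaab, Z)
  read b, top Z: go to q, push Z → (q, babbaab, Z)
  read b, top Z: go to p, push BZ → (p, abbaab, BZ)
  read a, top B: go to p, push ε → (p, bbaab, Z)
  read b, top Z: go to q, push Z → (q, baab, Z)
  read b, top Z: go to p, push BZ → (p, aab, BZ)
  read a, top B: go to p, push ε → (p, ab, Z)
No transition applies at (p, ab, Z); input not fully consumed.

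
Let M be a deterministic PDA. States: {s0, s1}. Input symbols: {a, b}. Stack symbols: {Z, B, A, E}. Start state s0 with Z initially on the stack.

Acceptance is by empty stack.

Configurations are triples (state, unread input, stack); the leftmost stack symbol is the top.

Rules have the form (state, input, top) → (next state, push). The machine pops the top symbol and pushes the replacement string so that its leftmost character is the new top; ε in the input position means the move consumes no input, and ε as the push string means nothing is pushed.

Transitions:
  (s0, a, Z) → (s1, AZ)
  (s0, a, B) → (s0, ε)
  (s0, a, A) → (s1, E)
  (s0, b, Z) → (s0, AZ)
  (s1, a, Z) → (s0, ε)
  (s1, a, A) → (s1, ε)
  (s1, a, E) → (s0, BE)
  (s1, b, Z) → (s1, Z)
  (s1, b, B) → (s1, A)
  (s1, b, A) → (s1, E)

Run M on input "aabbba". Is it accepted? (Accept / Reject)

(s0, aabbba, Z)
  read a, top Z: go to s1, push AZ → (s1, abbba, AZ)
  read a, top A: go to s1, push ε → (s1, bbba, Z)
  read b, top Z: go to s1, push Z → (s1, bba, Z)
  read b, top Z: go to s1, push Z → (s1, ba, Z)
  read b, top Z: go to s1, push Z → (s1, a, Z)
  read a, top Z: go to s0, push ε → (s0, ε, ε)
All input consumed and the stack is empty.

Accept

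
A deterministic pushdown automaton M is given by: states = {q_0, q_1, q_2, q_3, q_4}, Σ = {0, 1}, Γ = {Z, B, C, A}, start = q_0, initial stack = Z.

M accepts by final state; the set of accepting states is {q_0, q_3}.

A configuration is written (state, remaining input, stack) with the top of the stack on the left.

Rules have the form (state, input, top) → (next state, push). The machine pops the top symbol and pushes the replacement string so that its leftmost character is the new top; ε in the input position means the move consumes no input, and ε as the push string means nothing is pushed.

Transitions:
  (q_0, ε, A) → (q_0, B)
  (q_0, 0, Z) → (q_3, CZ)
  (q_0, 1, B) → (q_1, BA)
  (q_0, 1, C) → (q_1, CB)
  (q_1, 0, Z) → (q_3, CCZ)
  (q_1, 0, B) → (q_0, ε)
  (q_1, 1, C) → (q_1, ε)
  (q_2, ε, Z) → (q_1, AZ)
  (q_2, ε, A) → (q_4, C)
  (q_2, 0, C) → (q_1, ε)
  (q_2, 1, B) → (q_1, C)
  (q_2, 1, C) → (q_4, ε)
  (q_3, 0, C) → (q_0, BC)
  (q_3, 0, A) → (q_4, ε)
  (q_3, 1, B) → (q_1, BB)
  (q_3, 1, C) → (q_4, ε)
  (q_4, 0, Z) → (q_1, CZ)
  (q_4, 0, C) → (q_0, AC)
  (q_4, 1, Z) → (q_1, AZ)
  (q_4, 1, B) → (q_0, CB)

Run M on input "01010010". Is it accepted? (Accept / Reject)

Accept

(q_0, 01010010, Z) ⊢ (q_3, 1010010, CZ) ⊢ (q_4, 010010, Z) ⊢ (q_1, 10010, CZ) ⊢ (q_1, 0010, Z) ⊢ (q_3, 010, CCZ) ⊢ (q_0, 10, BCCZ) ⊢ (q_1, 0, BACCZ) ⊢ (q_0, ε, ACCZ)
All input consumed; state q_0 ∈ F.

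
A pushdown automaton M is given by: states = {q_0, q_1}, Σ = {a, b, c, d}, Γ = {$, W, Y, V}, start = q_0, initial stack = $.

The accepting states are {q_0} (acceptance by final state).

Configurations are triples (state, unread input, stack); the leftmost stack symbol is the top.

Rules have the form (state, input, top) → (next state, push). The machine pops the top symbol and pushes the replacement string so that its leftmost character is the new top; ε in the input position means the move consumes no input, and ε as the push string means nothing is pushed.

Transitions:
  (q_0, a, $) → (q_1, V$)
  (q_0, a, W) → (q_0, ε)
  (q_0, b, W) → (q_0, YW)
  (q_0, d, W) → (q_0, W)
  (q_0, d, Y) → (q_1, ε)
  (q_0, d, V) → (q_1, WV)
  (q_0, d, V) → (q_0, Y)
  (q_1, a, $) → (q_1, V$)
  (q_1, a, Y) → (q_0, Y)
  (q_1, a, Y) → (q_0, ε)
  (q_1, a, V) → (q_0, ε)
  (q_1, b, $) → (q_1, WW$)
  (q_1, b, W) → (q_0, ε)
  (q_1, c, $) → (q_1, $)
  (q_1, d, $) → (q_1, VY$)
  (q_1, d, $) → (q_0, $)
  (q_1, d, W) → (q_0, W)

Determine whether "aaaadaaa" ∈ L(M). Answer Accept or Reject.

No computation consumes all input and reaches a final state.

Reject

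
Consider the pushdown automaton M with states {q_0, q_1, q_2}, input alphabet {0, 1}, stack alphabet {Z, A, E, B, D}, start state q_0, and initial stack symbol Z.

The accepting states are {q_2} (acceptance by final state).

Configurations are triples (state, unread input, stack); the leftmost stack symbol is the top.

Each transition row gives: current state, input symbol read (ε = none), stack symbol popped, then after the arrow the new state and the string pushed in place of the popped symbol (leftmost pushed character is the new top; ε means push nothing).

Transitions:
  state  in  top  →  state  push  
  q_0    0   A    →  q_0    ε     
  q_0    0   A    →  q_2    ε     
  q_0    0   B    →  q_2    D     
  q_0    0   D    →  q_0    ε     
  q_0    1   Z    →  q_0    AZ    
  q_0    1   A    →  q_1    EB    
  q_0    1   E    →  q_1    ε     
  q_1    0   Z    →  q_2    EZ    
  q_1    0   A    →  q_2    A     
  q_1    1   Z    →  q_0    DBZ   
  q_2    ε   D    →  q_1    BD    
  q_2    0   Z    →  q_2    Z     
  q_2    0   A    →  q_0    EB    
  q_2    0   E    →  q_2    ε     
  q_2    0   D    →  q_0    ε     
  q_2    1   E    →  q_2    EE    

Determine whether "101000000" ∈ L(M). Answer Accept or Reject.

Accept

One accepting computation: (q_0, 101000000, Z) ⊢ (q_0, 01000000, AZ) ⊢ (q_0, 1000000, Z) ⊢ (q_0, 000000, AZ) ⊢ (q_2, 00000, Z) ⊢ (q_2, 0000, Z) ⊢ (q_2, 000, Z) ⊢ (q_2, 00, Z) ⊢ (q_2, 0, Z) ⊢ (q_2, ε, Z)
All input consumed and state q_2 ∈ F.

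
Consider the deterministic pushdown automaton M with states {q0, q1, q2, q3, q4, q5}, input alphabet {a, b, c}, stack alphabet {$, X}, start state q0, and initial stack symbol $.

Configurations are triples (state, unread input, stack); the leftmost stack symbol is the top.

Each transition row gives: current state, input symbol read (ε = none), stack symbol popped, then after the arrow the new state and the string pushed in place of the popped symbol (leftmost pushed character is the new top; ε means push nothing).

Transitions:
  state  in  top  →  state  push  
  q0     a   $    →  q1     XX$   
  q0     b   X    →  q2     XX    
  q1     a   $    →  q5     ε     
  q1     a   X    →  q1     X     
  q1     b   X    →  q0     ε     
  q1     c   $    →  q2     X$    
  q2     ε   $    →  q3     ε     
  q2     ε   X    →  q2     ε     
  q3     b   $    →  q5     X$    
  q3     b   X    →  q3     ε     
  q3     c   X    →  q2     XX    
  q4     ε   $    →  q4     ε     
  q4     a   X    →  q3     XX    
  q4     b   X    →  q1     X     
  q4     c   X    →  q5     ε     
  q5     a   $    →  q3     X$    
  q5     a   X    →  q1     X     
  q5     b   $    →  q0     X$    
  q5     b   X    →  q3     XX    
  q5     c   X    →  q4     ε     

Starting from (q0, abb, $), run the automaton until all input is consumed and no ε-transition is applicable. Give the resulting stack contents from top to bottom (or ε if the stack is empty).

ε

(q0, abb, $)
  read a, top $: go to q1, push XX$ → (q1, bb, XX$)
  read b, top X: go to q0, push ε → (q0, b, X$)
  read b, top X: go to q2, push XX → (q2, ε, XX$)
  ε-move, top X: go to q2, push ε → (q2, ε, X$)
  ε-move, top X: go to q2, push ε → (q2, ε, $)
  ε-move, top $: go to q3, push ε → (q3, ε, ε)
All input consumed in state q3 with stack ε.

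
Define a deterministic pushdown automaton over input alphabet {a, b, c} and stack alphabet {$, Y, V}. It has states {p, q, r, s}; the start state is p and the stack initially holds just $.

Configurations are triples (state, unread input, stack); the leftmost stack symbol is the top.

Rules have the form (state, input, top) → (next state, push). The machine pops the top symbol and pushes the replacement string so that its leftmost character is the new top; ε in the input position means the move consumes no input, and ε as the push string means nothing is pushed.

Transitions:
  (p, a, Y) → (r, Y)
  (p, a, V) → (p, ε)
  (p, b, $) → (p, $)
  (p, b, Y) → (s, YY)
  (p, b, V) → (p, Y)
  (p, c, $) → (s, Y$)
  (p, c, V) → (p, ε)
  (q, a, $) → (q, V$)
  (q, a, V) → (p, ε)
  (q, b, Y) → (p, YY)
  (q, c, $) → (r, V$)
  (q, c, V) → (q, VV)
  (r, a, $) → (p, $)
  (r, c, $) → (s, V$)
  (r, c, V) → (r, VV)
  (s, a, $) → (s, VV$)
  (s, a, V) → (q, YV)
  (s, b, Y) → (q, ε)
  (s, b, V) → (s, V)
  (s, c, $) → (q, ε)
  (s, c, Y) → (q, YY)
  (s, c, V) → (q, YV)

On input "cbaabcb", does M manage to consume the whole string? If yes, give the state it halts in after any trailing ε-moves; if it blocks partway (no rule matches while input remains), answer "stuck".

(p, cbaabcb, $) ⊢ (s, baabcb, Y$) ⊢ (q, aabcb, $) ⊢ (q, abcb, V$) ⊢ (p, bcb, $) ⊢ (p, cb, $) ⊢ (s, b, Y$) ⊢ (q, ε, $)
All input consumed; M is in state q.

q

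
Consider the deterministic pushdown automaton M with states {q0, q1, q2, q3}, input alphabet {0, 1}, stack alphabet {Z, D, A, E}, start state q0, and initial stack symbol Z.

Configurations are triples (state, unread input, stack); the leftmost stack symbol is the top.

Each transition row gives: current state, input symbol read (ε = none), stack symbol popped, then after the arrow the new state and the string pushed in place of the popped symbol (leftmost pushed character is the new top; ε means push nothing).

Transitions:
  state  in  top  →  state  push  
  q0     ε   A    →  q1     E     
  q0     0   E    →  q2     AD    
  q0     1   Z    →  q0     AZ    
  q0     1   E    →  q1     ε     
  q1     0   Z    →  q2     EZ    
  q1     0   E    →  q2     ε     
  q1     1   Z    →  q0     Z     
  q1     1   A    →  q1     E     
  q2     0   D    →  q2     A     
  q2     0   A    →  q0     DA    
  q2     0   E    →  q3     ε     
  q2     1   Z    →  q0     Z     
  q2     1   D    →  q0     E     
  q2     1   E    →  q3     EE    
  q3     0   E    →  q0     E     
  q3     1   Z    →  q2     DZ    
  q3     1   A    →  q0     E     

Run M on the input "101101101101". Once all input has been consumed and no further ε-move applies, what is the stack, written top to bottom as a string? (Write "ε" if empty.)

(q0, 101101101101, Z) ⊢ (q0, 01101101101, AZ) ⊢ (q1, 01101101101, EZ) ⊢ (q2, 1101101101, Z) ⊢ (q0, 101101101, Z) ⊢ (q0, 01101101, AZ) ⊢ (q1, 01101101, EZ) ⊢ (q2, 1101101, Z) ⊢ (q0, 101101, Z) ⊢ (q0, 01101, AZ) ⊢ (q1, 01101, EZ) ⊢ (q2, 1101, Z) ⊢ (q0, 101, Z) ⊢ (q0, 01, AZ) ⊢ (q1, 01, EZ) ⊢ (q2, 1, Z) ⊢ (q0, ε, Z)
All input consumed in state q0 with stack Z.

Z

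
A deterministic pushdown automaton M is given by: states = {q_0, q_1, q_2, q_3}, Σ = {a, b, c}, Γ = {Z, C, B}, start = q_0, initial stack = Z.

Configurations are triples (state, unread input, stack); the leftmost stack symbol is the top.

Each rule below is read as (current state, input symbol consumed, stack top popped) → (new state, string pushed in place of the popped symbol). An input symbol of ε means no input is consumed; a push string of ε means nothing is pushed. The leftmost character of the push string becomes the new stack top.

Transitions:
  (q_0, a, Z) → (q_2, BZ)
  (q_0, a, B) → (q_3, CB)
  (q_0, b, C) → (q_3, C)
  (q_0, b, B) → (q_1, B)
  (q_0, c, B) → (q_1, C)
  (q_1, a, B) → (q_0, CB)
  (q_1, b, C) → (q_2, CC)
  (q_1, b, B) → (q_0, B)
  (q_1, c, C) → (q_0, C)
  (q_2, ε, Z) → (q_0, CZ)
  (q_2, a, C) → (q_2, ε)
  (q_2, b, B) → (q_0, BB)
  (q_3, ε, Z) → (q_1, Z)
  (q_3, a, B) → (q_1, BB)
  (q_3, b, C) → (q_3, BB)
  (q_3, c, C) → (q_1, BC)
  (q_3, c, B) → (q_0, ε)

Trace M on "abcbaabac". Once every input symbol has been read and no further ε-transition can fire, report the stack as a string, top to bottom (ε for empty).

BCBBZ

(q_0, abcbaabac, Z)
  read a, top Z: go to q_2, push BZ → (q_2, bcbaabac, BZ)
  read b, top B: go to q_0, push BB → (q_0, cbaabac, BBZ)
  read c, top B: go to q_1, push C → (q_1, baabac, CBZ)
  read b, top C: go to q_2, push CC → (q_2, aabac, CCBZ)
  read a, top C: go to q_2, push ε → (q_2, abac, CBZ)
  read a, top C: go to q_2, push ε → (q_2, bac, BZ)
  read b, top B: go to q_0, push BB → (q_0, ac, BBZ)
  read a, top B: go to q_3, push CB → (q_3, c, CBBZ)
  read c, top C: go to q_1, push BC → (q_1, ε, BCBBZ)
All input consumed in state q_1 with stack BCBBZ.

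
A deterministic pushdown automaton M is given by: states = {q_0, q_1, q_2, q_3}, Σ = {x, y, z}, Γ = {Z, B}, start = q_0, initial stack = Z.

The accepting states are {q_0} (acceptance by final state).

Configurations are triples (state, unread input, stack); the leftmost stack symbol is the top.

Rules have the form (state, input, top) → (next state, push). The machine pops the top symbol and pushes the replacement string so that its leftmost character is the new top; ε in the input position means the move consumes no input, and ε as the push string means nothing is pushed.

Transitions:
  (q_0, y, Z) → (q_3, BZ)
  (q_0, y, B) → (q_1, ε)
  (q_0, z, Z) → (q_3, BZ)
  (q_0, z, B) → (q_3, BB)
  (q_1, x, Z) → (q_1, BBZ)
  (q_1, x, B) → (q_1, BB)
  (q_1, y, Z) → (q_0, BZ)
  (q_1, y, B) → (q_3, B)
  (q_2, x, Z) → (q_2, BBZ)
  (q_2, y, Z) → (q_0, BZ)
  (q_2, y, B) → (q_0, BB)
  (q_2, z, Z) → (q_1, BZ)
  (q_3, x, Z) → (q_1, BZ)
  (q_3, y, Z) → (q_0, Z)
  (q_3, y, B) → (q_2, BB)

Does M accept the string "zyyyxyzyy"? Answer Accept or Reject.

(q_0, zyyyxyzyy, Z) ⊢ (q_3, yyyxyzyy, BZ) ⊢ (q_2, yyxyzyy, BBZ) ⊢ (q_0, yxyzyy, BBBZ) ⊢ (q_1, xyzyy, BBZ) ⊢ (q_1, yzyy, BBBZ) ⊢ (q_3, zyy, BBBZ)
No transition applies at (q_3, zyy, BBBZ); input not fully consumed.

Reject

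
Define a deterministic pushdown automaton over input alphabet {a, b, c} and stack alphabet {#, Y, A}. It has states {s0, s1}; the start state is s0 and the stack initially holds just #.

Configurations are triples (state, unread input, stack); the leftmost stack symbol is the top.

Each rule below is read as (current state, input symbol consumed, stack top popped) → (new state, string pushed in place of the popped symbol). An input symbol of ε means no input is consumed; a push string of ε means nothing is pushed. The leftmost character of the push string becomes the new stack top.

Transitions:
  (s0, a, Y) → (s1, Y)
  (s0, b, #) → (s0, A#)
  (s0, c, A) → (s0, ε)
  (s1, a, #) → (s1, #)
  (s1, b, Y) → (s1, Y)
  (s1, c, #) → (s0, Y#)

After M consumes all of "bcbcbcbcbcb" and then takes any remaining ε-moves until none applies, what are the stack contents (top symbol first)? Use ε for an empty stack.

(s0, bcbcbcbcbcb, #)
  read b, top #: go to s0, push A# → (s0, cbcbcbcbcb, A#)
  read c, top A: go to s0, push ε → (s0, bcbcbcbcb, #)
  read b, top #: go to s0, push A# → (s0, cbcbcbcb, A#)
  read c, top A: go to s0, push ε → (s0, bcbcbcb, #)
  read b, top #: go to s0, push A# → (s0, cbcbcb, A#)
  read c, top A: go to s0, push ε → (s0, bcbcb, #)
  read b, top #: go to s0, push A# → (s0, cbcb, A#)
  read c, top A: go to s0, push ε → (s0, bcb, #)
  read b, top #: go to s0, push A# → (s0, cb, A#)
  read c, top A: go to s0, push ε → (s0, b, #)
  read b, top #: go to s0, push A# → (s0, ε, A#)
All input consumed in state s0 with stack A#.

A#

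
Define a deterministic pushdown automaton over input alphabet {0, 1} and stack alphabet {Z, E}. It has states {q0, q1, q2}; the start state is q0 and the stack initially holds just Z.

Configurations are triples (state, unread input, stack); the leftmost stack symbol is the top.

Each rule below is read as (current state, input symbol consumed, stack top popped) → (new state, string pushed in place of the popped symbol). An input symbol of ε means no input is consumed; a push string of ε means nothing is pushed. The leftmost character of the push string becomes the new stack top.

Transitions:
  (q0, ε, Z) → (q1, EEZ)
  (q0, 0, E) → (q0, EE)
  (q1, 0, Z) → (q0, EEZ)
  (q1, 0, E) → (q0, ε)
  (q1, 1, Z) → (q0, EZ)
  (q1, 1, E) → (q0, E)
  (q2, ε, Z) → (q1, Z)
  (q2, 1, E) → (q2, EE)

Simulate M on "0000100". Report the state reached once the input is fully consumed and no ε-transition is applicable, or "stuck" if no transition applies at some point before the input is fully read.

(q0, 0000100, Z) ⊢ (q1, 0000100, EEZ) ⊢ (q0, 000100, EZ) ⊢ (q0, 00100, EEZ) ⊢ (q0, 0100, EEEZ) ⊢ (q0, 100, EEEEZ)
No transition for (q0, 1, top E); M blocks with input 100 remaining.

stuck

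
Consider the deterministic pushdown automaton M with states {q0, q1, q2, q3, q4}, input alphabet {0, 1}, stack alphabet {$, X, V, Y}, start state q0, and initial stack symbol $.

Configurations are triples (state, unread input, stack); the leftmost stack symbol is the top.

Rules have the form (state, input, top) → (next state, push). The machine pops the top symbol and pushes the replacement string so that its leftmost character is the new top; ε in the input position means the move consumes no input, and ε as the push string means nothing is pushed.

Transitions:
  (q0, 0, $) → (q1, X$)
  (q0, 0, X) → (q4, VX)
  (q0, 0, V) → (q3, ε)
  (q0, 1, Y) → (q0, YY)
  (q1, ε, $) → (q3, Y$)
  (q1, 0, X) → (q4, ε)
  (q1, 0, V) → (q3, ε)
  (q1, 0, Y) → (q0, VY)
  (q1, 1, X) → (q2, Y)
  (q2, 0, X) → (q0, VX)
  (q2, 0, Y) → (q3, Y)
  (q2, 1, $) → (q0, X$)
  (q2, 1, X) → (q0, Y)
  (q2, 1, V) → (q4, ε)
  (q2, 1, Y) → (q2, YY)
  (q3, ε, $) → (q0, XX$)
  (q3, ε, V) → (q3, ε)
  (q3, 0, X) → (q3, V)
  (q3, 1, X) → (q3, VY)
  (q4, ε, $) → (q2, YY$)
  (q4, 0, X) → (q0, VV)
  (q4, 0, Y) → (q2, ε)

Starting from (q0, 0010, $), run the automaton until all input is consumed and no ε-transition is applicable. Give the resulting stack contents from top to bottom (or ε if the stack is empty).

(q0, 0010, $)
  read 0, top $: go to q1, push X$ → (q1, 010, X$)
  read 0, top X: go to q4, push ε → (q4, 10, $)
  ε-move, top $: go to q2, push YY$ → (q2, 10, YY$)
  read 1, top Y: go to q2, push YY → (q2, 0, YYY$)
  read 0, top Y: go to q3, push Y → (q3, ε, YYY$)
All input consumed in state q3 with stack YYY$.

YYY$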